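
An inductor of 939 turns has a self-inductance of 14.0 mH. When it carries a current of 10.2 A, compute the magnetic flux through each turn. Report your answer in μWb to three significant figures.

Φ_B ≈ 152 μWb

From L = NΦ_B/I, the flux per turn is Φ_B = LI/N.
Φ_B = (1.400×10^-2 H)(10.2 A)/939 = 1.521×10^-4 Wb.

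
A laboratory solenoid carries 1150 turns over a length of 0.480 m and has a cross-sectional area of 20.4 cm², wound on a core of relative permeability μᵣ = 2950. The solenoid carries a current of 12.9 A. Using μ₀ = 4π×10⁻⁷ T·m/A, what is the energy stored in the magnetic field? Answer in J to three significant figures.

A = 20.4 cm² = 2.040×10^-3 m².
L = μ₀μᵣN²A/ℓ = (4π×10⁻⁷)(2950)(1150)²(2.040×10^-3)/(0.48) = 20.84 H.
U = ½LI² = ½(20.84)(12.9)² = 1.734×10^3 J.

U ≈ 1730 J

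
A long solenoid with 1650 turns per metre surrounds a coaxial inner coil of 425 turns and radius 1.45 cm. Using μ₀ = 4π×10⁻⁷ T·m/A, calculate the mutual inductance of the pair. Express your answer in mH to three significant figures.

The outer solenoid produces a uniform field B₁ = μ₀n₁I₁ across the inner coil,
so the flux linkage is N₂Φ = N₂B₁A₂ = μ₀n₁N₂A₂·I₁, giving M = μ₀n₁N₂A₂.
A₂ = πr² = π(1.450×10^-2 m)² = 6.605×10^-4 m².
M = (4π×10⁻⁷)(1650)(425)(6.605×10^-4) = 5.821×10^-4 H.

M ≈ 0.582 mH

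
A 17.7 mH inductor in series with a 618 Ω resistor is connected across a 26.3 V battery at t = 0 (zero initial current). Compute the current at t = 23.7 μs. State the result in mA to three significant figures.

τ = L/R = 1.770×10^-2/618 = 2.864×10^-5 s; final current I_∞ = ε/R = 26.3/618 = 4.256×10^-2 A.
I(t) = I_∞(1 − e^(−t/τ)) with t/τ = 0.827.
I = (4.256×10^-2)(1 − e^(−0.827)) = 2.395×10^-2 A.

I ≈ 24.0 mA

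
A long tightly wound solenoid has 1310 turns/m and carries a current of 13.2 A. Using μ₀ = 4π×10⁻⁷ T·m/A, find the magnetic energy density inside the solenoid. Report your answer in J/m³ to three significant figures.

u ≈ 188 J/m³

B = μ₀nI = (4π×10⁻⁷)(1.310×10^3)(13.2) = 2.173×10^-2 T.
u = B²/(2μ₀) = (2.173×10^-2)²/(2×4π×10⁻⁷) = 187.9 J/m³.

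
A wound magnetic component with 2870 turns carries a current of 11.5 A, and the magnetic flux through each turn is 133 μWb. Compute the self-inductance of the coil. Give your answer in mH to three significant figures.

Self-inductance is defined by L = NΦ_B/I (flux linkage over current).
L = (2870)(1.330×10^-4 Wb)/(11.5 A) = 3.319×10^-2 H.

L ≈ 33.2 mH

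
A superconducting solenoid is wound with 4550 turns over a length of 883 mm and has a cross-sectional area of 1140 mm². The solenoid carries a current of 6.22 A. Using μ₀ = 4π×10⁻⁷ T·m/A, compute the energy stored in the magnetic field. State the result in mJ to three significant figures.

A = 1140 mm² = 1.140×10^-3 m².
L = μ₀N²A/ℓ = (4π×10⁻⁷)(4550)²(1.140×10^-3)/(0.883) = 3.359×10^-2 H.
U = ½LI² = ½(3.359×10^-2)(6.22)² = 0.6497 J.

U ≈ 650 mJ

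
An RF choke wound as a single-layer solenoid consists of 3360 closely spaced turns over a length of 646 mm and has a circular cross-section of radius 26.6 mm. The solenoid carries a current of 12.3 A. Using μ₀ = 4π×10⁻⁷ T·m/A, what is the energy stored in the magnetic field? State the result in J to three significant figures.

U ≈ 3.69 J

A = πr² = π(2.660×10^-2 m)² = 2.223×10^-3 m².
L = μ₀N²A/ℓ = (4π×10⁻⁷)(3360)²(2.223×10^-3)/(0.646) = 4.882×10^-2 H.
U = ½LI² = ½(4.882×10^-2)(12.3)² = 3.693 J.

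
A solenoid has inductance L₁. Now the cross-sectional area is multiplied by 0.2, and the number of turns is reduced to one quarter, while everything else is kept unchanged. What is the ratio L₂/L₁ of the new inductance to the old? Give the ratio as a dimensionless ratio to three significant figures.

L₂/L₁ = 0.0125

For a solenoid, L ∝ μᵣN²A/ℓ.
L₂/L₁ = (0.2) × (0.25)^2 = 0.0125.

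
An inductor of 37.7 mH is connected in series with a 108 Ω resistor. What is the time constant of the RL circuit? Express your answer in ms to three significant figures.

τ = L/R = (3.770×10^-2 H)/(108 Ω) = 3.491×10^-4 s.

τ ≈ 0.349 ms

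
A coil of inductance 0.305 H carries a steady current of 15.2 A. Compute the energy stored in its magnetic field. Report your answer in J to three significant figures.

U ≈ 35.2 J

Stored magnetic energy: U = ½LI².
U = ½(0.305 H)(15.2 A)² = 35.23 J.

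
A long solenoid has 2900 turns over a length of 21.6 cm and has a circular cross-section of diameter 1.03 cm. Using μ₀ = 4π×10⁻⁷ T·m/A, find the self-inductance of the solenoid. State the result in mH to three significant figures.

L ≈ 4.08 mH

A = π(d/2)² = π(5.150×10^-3 m)² = 8.332×10^-5 m².
For a long solenoid, L = μ₀N²A/ℓ.
L = (4π×10⁻⁷)(2900)²(8.332×10^-5)/(0.216 m) = 4.077×10^-3 H.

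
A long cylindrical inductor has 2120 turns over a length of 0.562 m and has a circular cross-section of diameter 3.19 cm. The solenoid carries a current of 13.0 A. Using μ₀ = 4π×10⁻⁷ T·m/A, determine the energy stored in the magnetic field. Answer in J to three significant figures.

A = π(d/2)² = π(1.595×10^-2 m)² = 7.992×10^-4 m².
L = μ₀N²A/ℓ = (4π×10⁻⁷)(2120)²(7.992×10^-4)/(0.562) = 8.032×10^-3 H.
U = ½LI² = ½(8.032×10^-3)(13.0)² = 0.6787 J.

U ≈ 0.679 J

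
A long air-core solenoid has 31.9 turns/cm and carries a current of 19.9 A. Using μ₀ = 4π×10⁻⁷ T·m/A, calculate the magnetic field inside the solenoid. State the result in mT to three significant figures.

B ≈ 79.8 mT

Inside a long solenoid, B = μ₀nI.
B = (4π×10⁻⁷)(3.190×10^3 m⁻¹)(19.9 A) = 7.977×10^-2 T.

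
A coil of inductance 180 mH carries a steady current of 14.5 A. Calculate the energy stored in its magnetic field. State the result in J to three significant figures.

U ≈ 18.9 J

Stored magnetic energy: U = ½LI².
U = ½(0.18 H)(14.5 A)² = 18.92 J.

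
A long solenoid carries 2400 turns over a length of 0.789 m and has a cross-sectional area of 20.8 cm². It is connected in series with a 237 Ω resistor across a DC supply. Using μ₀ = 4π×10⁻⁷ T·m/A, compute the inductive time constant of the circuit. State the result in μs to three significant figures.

A = 20.8 cm² = 2.080×10^-3 m².
L = μ₀N²A/ℓ = (4π×10⁻⁷)(2400)²(2.080×10^-3)/(0.789) = 1.908×10^-2 H.
τ = L/R = (1.908×10^-2)/(237) = 8.051×10^-5 s.

τ ≈ 80.5 μs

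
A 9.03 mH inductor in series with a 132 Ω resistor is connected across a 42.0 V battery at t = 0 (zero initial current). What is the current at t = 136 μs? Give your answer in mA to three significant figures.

I ≈ 275 mA

τ = L/R = 9.030×10^-3/132 = 6.841×10^-5 s; final current I_∞ = ε/R = 42.0/132 = 0.3182 A.
I(t) = I_∞(1 − e^(−t/τ)) with t/τ = 1.988.
I = (0.3182)(1 − e^(−1.988)) = 0.2746 A.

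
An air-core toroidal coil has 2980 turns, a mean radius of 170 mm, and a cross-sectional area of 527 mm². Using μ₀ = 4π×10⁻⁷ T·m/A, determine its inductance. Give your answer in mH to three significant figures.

For a thin toroid, L = μ₀N²A/(2πR).
L = (4π×10⁻⁷)(2980)²(5.270×10^-4) / (2π×0.17 m) = 5.506×10^-3 H.

L ≈ 5.51 mH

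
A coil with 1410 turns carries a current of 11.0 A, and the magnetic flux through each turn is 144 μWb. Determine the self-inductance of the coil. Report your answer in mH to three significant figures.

Self-inductance is defined by L = NΦ_B/I (flux linkage over current).
L = (1410)(1.440×10^-4 Wb)/(11.0 A) = 1.846×10^-2 H.

L ≈ 18.5 mH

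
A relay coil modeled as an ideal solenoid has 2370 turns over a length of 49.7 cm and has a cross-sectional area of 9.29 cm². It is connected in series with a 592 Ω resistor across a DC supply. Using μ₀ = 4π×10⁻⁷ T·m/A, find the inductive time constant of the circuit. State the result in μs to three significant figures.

A = 9.29 cm² = 9.290×10^-4 m².
L = μ₀N²A/ℓ = (4π×10⁻⁷)(2370)²(9.290×10^-4)/(0.497) = 1.319×10^-2 H.
τ = L/R = (1.319×10^-2)/(592) = 2.229×10^-5 s.

τ ≈ 22.3 μs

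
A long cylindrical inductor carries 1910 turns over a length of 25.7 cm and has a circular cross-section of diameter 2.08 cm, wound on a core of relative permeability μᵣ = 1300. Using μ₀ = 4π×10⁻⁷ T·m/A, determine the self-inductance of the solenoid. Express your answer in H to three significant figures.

A = π(d/2)² = π(1.040×10^-2 m)² = 3.398×10^-4 m².
For a long solenoid, L = μ₀μᵣN²A/ℓ.
L = (4π×10⁻⁷)(1300)(1910)²(3.398×10^-4)/(0.257 m) = 7.88 H.

L ≈ 7.88 H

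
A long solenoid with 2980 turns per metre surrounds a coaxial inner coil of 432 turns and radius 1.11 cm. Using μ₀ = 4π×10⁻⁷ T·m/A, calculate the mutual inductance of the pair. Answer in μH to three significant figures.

The outer solenoid produces a uniform field B₁ = μ₀n₁I₁ across the inner coil,
so the flux linkage is N₂Φ = N₂B₁A₂ = μ₀n₁N₂A₂·I₁, giving M = μ₀n₁N₂A₂.
A₂ = πr² = π(1.110×10^-2 m)² = 3.871×10^-4 m².
M = (4π×10⁻⁷)(2980)(432)(3.871×10^-4) = 6.262×10^-4 H.

M ≈ 626 μH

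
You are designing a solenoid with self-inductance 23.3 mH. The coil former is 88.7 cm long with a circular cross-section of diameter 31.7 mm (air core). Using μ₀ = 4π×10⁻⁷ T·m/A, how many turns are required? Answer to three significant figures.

N ≈ 4560 turns

A = π(d/2)² = π(1.585×10^-2 m)² = 7.892×10^-4 m².
From L = μ₀N²A/ℓ, N = √(Lℓ / (μ₀A)).
N = √[(2.330×10^-2)(0.887) / ((4π×10⁻⁷)×7.892×10^-4)] = √(2.084×10^7) ≈ 4564.9.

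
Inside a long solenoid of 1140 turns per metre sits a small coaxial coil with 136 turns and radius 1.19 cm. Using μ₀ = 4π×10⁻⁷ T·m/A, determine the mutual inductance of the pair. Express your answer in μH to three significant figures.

The outer solenoid produces a uniform field B₁ = μ₀n₁I₁ across the inner coil,
so the flux linkage is N₂Φ = N₂B₁A₂ = μ₀n₁N₂A₂·I₁, giving M = μ₀n₁N₂A₂.
A₂ = πr² = π(1.190×10^-2 m)² = 4.449×10^-4 m².
M = (4π×10⁻⁷)(1140)(136)(4.449×10^-4) = 8.668×10^-5 H.

M ≈ 86.7 μH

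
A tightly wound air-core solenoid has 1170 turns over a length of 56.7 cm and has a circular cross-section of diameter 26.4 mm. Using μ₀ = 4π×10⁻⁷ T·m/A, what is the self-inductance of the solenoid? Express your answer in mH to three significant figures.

A = π(d/2)² = π(1.320×10^-2 m)² = 5.474×10^-4 m².
For a long solenoid, L = μ₀N²A/ℓ.
L = (4π×10⁻⁷)(1170)²(5.474×10^-4)/(0.567 m) = 1.661×10^-3 H.

L ≈ 1.66 mH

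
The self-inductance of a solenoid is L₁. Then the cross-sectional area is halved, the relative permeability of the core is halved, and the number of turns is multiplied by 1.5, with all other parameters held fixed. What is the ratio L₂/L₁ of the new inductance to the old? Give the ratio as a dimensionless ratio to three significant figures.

L₂/L₁ = 0.563

For a solenoid, L ∝ μᵣN²A/ℓ.
L₂/L₁ = (0.5) × (0.5) × (1.5)^2 = 0.563.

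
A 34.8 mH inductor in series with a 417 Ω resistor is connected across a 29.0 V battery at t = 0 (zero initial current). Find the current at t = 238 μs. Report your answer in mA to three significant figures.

τ = L/R = 3.480×10^-2/417 = 8.345×10^-5 s; final current I_∞ = ε/R = 29.0/417 = 6.954×10^-2 A.
I(t) = I_∞(1 − e^(−t/τ)) with t/τ = 2.852.
I = (6.954×10^-2)(1 − e^(−2.852)) = 6.553×10^-2 A.

I ≈ 65.5 mA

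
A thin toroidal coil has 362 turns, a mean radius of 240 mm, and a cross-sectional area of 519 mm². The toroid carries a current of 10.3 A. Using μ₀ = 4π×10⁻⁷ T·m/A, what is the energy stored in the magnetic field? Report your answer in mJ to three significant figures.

U ≈ 3.01 mJ

L = μ₀N²A/(2πR) = (4π×10⁻⁷)(362)²(5.190×10^-4)/(2π×0.24) = 5.668×10^-5 H.
U = ½LI² = ½(5.668×10^-5)(10.3)² = 3.006×10^-3 J.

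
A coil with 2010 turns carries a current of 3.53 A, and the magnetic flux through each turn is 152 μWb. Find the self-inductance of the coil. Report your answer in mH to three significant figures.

Self-inductance is defined by L = NΦ_B/I (flux linkage over current).
L = (2010)(1.520×10^-4 Wb)/(3.53 A) = 8.65496×10^-2 H.

L ≈ 86.5 mH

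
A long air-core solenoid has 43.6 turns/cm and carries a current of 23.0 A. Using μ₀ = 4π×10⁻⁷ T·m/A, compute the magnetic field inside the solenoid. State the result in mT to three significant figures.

Inside a long solenoid, B = μ₀nI.
B = (4π×10⁻⁷)(4.360×10^3 m⁻¹)(23.0 A) = 0.126 T.

B ≈ 126 mT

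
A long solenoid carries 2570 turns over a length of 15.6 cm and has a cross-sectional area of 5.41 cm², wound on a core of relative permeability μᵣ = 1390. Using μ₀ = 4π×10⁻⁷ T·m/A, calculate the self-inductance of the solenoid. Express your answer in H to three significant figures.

L ≈ 40.0 H

A = 5.41 cm² = 5.410×10^-4 m².
For a long solenoid, L = μ₀μᵣN²A/ℓ.
L = (4π×10⁻⁷)(1390)(2570)²(5.410×10^-4)/(0.156 m) = 40.01 H.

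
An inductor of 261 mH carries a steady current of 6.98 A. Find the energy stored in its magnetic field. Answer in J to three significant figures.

Stored magnetic energy: U = ½LI².
U = ½(0.261 H)(6.98 A)² = 6.358 J.

U ≈ 6.36 J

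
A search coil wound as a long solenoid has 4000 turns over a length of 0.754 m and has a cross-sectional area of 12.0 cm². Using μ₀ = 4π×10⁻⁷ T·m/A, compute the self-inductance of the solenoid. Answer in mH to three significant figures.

A = 12.0 cm² = 1.200×10^-3 m².
For a long solenoid, L = μ₀N²A/ℓ.
L = (4π×10⁻⁷)(4000)²(1.200×10^-3)/(0.754 m) = 3.200×10^-2 H.

L ≈ 32.0 mH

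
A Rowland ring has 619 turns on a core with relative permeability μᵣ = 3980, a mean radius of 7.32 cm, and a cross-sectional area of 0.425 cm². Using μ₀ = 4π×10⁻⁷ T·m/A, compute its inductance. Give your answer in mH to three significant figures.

For a thin toroid, L = μ₀μᵣN²A/(2πR).
L = (4π×10⁻⁷)(3980)(619)²(4.250×10^-5) / (2π×7.320×10^-2 m) = 0.1771 H.

L ≈ 177 mH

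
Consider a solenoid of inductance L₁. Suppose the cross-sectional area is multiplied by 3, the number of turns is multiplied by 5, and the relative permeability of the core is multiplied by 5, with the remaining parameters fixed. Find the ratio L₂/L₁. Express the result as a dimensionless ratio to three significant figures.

For a solenoid, L ∝ μᵣN²A/ℓ.
L₂/L₁ = (3) × (5)^2 × (5) = 375.

L₂/L₁ = 375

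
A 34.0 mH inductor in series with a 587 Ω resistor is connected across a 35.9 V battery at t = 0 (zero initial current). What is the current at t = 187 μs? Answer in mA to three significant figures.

τ = L/R = 3.400×10^-2/587 = 5.792×10^-5 s; final current I_∞ = ε/R = 35.9/587 = 6.116×10^-2 A.
I(t) = I_∞(1 − e^(−t/τ)) with t/τ = 3.228.
I = (6.116×10^-2)(1 − e^(−3.228)) = 5.874×10^-2 A.

I ≈ 58.7 mA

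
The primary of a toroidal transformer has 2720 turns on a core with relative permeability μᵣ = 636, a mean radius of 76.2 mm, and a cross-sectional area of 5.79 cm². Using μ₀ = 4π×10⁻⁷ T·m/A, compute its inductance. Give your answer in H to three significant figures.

For a thin toroid, L = μ₀μᵣN²A/(2πR).
L = (4π×10⁻⁷)(636)(2720)²(5.790×10^-4) / (2π×7.620×10^-2 m) = 7.151 H.

L ≈ 7.15 H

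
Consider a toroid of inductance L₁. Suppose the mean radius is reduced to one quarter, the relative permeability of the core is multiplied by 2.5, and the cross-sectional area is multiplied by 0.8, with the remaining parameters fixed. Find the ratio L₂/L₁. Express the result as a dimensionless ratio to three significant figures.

L₂/L₁ = 8.00

For a toroid, L ∝ μᵣN²A/R.
L₂/L₁ = (0.25)^-1 × (2.5) × (0.8) = 8.00.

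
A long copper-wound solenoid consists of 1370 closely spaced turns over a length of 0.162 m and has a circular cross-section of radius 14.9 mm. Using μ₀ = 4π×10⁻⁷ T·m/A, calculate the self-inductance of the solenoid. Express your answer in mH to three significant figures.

L ≈ 10.2 mH

A = πr² = π(1.490×10^-2 m)² = 6.9746×10^-4 m².
For a long solenoid, L = μ₀N²A/ℓ.
L = (4π×10⁻⁷)(1370)²(6.9746×10^-4)/(0.162 m) = 1.015×10^-2 H.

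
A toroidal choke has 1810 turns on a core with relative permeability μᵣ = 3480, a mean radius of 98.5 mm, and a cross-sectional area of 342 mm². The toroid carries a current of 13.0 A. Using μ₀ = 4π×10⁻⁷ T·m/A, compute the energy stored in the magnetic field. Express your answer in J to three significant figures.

L = μ₀μᵣN²A/(2πR) = (4π×10⁻⁷)(3480)(1810)²(3.420×10^-4)/(2π×9.850×10^-2) = 7.917 H.
U = ½LI² = ½(7.917)(13.0)² = 669 J.

U ≈ 669 J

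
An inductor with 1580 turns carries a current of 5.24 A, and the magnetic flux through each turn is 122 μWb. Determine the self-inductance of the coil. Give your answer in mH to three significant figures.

L ≈ 36.8 mH

Self-inductance is defined by L = NΦ_B/I (flux linkage over current).
L = (1580)(1.220×10^-4 Wb)/(5.24 A) = 3.679×10^-2 H.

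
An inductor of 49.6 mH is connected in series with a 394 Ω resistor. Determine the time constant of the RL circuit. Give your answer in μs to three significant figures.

τ ≈ 126 μs

τ = L/R = (4.960×10^-2 H)/(394 Ω) = 1.259×10^-4 s.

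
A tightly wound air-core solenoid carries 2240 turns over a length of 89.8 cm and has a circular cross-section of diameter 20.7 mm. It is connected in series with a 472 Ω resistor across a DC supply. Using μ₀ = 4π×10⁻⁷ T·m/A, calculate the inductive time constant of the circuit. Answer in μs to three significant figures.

τ ≈ 5.01 μs

A = π(d/2)² = π(1.035×10^-2 m)² = 3.365×10^-4 m².
L = μ₀N²A/ℓ = (4π×10⁻⁷)(2240)²(3.365×10^-4)/(0.898) = 2.363×10^-3 H.
τ = L/R = (2.363×10^-3)/(472) = 5.006×10^-6 s.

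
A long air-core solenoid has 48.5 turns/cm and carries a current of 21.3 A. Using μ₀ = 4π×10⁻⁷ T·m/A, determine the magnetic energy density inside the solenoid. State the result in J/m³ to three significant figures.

B = μ₀nI = (4π×10⁻⁷)(4.850×10^3)(21.3) = 0.1298 T.
u = B²/(2μ₀) = (0.1298)²/(2×4π×10⁻⁷) = 6.705×10^3 J/m³.

u ≈ 6710 J/m³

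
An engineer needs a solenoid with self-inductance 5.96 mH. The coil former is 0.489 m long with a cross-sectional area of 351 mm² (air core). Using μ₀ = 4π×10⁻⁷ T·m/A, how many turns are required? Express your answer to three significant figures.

A = 351 mm² = 3.510×10^-4 m².
From L = μ₀N²A/ℓ, N = √(Lℓ / (μ₀A)).
N = √[(5.960×10^-3)(0.489) / ((4π×10⁻⁷)×3.510×10^-4)] = √(6.608×10^6) ≈ 2570.5.

N ≈ 2570 turns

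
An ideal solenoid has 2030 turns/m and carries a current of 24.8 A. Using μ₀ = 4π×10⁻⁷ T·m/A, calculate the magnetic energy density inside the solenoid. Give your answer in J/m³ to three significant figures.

B = μ₀nI = (4π×10⁻⁷)(2.030×10^3)(24.8) = 6.326×10^-2 T.
u = B²/(2μ₀) = (6.326×10^-2)²/(2×4π×10⁻⁷) = 1.592×10^3 J/m³.

u ≈ 1590 J/m³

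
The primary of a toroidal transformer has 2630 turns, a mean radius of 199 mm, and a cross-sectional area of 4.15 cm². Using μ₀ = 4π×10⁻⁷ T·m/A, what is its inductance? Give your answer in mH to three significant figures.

For a thin toroid, L = μ₀N²A/(2πR).
L = (4π×10⁻⁷)(2630)²(4.150×10^-4) / (2π×0.199 m) = 2.8849×10^-3 H.

L ≈ 2.88 mH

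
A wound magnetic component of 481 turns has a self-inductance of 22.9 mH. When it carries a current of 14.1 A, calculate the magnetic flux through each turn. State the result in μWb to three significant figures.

From L = NΦ_B/I, the flux per turn is Φ_B = LI/N.
Φ_B = (2.290×10^-2 H)(14.1 A)/481 = 6.713×10^-4 Wb.

Φ_B ≈ 671 μWb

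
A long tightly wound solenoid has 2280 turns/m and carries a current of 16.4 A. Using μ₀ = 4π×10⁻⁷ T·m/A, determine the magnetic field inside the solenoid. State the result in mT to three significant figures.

Inside a long solenoid, B = μ₀nI.
B = (4π×10⁻⁷)(2.280×10^3 m⁻¹)(16.4 A) = 4.699×10^-2 T.

B ≈ 47.0 mT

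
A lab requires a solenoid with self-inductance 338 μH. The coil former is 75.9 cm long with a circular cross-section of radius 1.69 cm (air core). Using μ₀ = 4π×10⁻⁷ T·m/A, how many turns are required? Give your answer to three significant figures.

A = πr² = π(1.690×10^-2 m)² = 8.973×10^-4 m².
From L = μ₀N²A/ℓ, N = √(Lℓ / (μ₀A)).
N = √[(3.380×10^-4)(0.759) / ((4π×10⁻⁷)×8.973×10^-4)] = √(2.275×10^5) ≈ 477.0.

N ≈ 477 turns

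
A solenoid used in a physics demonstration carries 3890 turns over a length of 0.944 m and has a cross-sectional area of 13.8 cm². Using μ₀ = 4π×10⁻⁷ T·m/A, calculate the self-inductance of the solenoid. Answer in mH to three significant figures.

L ≈ 27.8 mH

A = 13.8 cm² = 1.380×10^-3 m².
For a long solenoid, L = μ₀N²A/ℓ.
L = (4π×10⁻⁷)(3890)²(1.380×10^-3)/(0.944 m) = 2.780×10^-2 H.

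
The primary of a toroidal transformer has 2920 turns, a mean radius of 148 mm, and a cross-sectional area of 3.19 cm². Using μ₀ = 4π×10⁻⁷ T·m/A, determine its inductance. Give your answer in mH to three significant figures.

L ≈ 3.68 mH

For a thin toroid, L = μ₀N²A/(2πR).
L = (4π×10⁻⁷)(2920)²(3.190×10^-4) / (2π×0.148 m) = 3.676×10^-3 H.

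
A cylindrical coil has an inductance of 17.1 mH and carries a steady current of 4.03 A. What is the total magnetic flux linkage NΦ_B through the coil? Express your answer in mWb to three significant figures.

From L = NΦ_B/I, the flux linkage is NΦ_B = LI.
NΦ_B = (1.710×10^-2 H)(4.03 A) = 6.891×10^-2 Wb.

NΦ_B ≈ 68.9 mWb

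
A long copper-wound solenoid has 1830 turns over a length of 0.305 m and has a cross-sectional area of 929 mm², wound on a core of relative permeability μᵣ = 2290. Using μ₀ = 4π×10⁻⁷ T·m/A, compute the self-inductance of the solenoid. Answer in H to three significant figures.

L ≈ 29.4 H

A = 929 mm² = 9.290×10^-4 m².
For a long solenoid, L = μ₀μᵣN²A/ℓ.
L = (4π×10⁻⁷)(2290)(1830)²(9.290×10^-4)/(0.305 m) = 29.35 H.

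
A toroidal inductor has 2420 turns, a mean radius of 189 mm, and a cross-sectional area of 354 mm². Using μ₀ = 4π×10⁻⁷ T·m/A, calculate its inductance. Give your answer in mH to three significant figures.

L ≈ 2.19 mH

For a thin toroid, L = μ₀N²A/(2πR).
L = (4π×10⁻⁷)(2420)²(3.540×10^-4) / (2π×0.189 m) = 2.194×10^-3 H.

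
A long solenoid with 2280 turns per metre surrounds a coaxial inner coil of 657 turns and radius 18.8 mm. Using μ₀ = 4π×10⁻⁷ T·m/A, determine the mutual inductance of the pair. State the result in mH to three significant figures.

M ≈ 2.09 mH

The outer solenoid produces a uniform field B₁ = μ₀n₁I₁ across the inner coil,
so the flux linkage is N₂Φ = N₂B₁A₂ = μ₀n₁N₂A₂·I₁, giving M = μ₀n₁N₂A₂.
A₂ = πr² = π(1.880×10^-2 m)² = 1.110×10^-3 m².
M = (4π×10⁻⁷)(2280)(657)(1.110×10^-3) = 2.090×10^-3 H.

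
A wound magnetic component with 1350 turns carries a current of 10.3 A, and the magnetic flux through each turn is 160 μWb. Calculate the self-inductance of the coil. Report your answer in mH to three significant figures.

L ≈ 21.0 mH

Self-inductance is defined by L = NΦ_B/I (flux linkage over current).
L = (1350)(1.600×10^-4 Wb)/(10.3 A) = 2.097×10^-2 H.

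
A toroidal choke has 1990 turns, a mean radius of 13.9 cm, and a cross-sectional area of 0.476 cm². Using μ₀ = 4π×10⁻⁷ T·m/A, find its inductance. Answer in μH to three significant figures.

For a thin toroid, L = μ₀N²A/(2πR).
L = (4π×10⁻⁷)(1990)²(4.760×10^-5) / (2π×0.139 m) = 2.712×10^-4 H.

L ≈ 271 μH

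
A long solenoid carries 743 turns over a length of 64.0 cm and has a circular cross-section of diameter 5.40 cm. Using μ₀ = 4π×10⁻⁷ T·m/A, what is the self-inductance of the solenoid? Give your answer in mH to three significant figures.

A = π(d/2)² = π(2.700×10^-2 m)² = 2.290×10^-3 m².
For a long solenoid, L = μ₀N²A/ℓ.
L = (4π×10⁻⁷)(743)²(2.290×10^-3)/(0.64 m) = 2.482×10^-3 H.

L ≈ 2.48 mH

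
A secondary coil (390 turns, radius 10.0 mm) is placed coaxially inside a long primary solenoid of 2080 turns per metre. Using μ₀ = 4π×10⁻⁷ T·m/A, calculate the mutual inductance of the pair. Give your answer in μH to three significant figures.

The outer solenoid produces a uniform field B₁ = μ₀n₁I₁ across the inner coil,
so the flux linkage is N₂Φ = N₂B₁A₂ = μ₀n₁N₂A₂·I₁, giving M = μ₀n₁N₂A₂.
A₂ = πr² = π(1.000×10^-2 m)² = 3.142×10^-4 m².
M = (4π×10⁻⁷)(2080)(390)(3.142×10^-4) = 3.202×10^-4 H.

M ≈ 320 μH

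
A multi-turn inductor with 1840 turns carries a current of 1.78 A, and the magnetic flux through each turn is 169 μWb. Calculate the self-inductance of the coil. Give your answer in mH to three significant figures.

L ≈ 175 mH

Self-inductance is defined by L = NΦ_B/I (flux linkage over current).
L = (1840)(1.690×10^-4 Wb)/(1.78 A) = 0.1747 H.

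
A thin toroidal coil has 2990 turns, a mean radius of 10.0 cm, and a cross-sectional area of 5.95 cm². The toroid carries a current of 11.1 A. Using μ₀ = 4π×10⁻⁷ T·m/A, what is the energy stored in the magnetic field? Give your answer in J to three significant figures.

U ≈ 0.655 J

L = μ₀N²A/(2πR) = (4π×10⁻⁷)(2990)²(5.950×10^-4)/(2π×0.1) = 1.064×10^-2 H.
U = ½LI² = ½(1.064×10^-2)(11.1)² = 0.6554 J.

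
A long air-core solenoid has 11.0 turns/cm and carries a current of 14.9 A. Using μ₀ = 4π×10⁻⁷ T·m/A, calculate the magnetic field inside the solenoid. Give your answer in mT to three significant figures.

B ≈ 20.6 mT

Inside a long solenoid, B = μ₀nI.
B = (4π×10⁻⁷)(1.100×10^3 m⁻¹)(14.9 A) = 2.060×10^-2 T.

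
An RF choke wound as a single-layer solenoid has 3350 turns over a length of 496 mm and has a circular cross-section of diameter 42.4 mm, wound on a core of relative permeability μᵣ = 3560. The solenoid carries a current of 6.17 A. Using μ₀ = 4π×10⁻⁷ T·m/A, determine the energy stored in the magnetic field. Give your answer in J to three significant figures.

U ≈ 2720 J

A = π(d/2)² = π(2.120×10^-2 m)² = 1.412×10^-3 m².
L = μ₀μᵣN²A/ℓ = (4π×10⁻⁷)(3560)(3350)²(1.412×10^-3)/(0.496) = 142.9 H.
U = ½LI² = ½(142.9)(6.17)² = 2.720×10^3 J.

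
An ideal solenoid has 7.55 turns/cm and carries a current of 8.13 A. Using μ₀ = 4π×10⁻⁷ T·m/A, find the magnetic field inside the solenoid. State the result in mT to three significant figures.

B ≈ 7.71 mT

Inside a long solenoid, B = μ₀nI.
B = (4π×10⁻⁷)(755 m⁻¹)(8.13 A) = 7.713×10^-3 T.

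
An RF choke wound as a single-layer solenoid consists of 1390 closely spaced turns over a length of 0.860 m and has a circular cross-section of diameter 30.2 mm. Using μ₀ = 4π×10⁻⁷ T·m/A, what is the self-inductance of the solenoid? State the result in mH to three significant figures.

L ≈ 2.02 mH

A = π(d/2)² = π(1.510×10^-2 m)² = 7.163×10^-4 m².
For a long solenoid, L = μ₀N²A/ℓ.
L = (4π×10⁻⁷)(1390)²(7.163×10^-4)/(0.86 m) = 2.022×10^-3 H.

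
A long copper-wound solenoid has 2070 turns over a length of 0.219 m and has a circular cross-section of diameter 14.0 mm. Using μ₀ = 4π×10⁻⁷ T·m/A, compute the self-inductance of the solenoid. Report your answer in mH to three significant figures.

L ≈ 3.78 mH

A = π(d/2)² = π(7.000×10^-3 m)² = 1.539×10^-4 m².
For a long solenoid, L = μ₀N²A/ℓ.
L = (4π×10⁻⁷)(2070)²(1.539×10^-4)/(0.219 m) = 3.7849×10^-3 H.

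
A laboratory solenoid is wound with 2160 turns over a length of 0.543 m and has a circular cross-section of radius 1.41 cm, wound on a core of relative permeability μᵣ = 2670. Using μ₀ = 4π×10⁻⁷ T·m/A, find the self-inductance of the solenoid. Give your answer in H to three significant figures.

A = πr² = π(1.410×10^-2 m)² = 6.246×10^-4 m².
For a long solenoid, L = μ₀μᵣN²A/ℓ.
L = (4π×10⁻⁷)(2670)(2160)²(6.246×10^-4)/(0.543 m) = 18.01 H.

L ≈ 18.0 H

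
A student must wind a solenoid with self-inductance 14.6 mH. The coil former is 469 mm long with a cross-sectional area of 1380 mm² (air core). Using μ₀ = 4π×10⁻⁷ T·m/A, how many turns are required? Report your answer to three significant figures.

A = 1380 mm² = 1.380×10^-3 m².
From L = μ₀N²A/ℓ, N = √(Lℓ / (μ₀A)).
N = √[(1.460×10^-2)(0.469) / ((4π×10⁻⁷)×1.380×10^-3)] = √(3.949×10^6) ≈ 1987.1.

N ≈ 1990 turns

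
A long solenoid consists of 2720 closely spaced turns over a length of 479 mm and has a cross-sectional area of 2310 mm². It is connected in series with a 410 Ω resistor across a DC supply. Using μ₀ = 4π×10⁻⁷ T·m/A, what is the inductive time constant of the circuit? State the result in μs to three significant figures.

A = 2310 mm² = 2.310×10^-3 m².
L = μ₀N²A/ℓ = (4π×10⁻⁷)(2720)²(2.310×10^-3)/(0.479) = 4.484×10^-2 H.
τ = L/R = (4.484×10^-2)/(410) = 1.094×10^-4 s.

τ ≈ 109 μs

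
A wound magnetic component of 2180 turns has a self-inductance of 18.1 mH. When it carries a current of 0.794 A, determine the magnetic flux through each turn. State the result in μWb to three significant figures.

Φ_B ≈ 6.59 μWb

From L = NΦ_B/I, the flux per turn is Φ_B = LI/N.
Φ_B = (1.810×10^-2 H)(0.794 A)/2180 = 6.592×10^-6 Wb.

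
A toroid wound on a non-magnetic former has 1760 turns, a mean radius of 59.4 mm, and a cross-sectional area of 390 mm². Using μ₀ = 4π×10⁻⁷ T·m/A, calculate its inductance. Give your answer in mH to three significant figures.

L ≈ 4.07 mH

For a thin toroid, L = μ₀N²A/(2πR).
L = (4π×10⁻⁷)(1760)²(3.900×10^-4) / (2π×5.940×10^-2 m) = 4.068×10^-3 H.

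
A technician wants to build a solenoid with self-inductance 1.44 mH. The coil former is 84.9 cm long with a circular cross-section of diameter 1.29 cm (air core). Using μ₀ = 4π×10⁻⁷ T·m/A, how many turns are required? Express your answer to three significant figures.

N ≈ 2730 turns

A = π(d/2)² = π(6.450×10^-3 m)² = 1.307×10^-4 m².
From L = μ₀N²A/ℓ, N = √(Lℓ / (μ₀A)).
N = √[(1.440×10^-3)(0.849) / ((4π×10⁻⁷)×1.307×10^-4)] = √(7.444×10^6) ≈ 2728.3.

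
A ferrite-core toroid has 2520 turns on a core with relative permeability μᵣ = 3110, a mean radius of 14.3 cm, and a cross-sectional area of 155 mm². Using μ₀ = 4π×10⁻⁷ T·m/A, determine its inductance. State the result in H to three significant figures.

L ≈ 4.28 H

For a thin toroid, L = μ₀μᵣN²A/(2πR).
L = (4π×10⁻⁷)(3110)(2520)²(1.550×10^-4) / (2π×0.143 m) = 4.281 H.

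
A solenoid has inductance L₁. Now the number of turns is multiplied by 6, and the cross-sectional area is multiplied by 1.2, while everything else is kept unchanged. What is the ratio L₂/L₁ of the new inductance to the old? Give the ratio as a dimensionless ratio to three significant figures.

L₂/L₁ = 43.2

For a solenoid, L ∝ μᵣN²A/ℓ.
L₂/L₁ = (6)^2 × (1.2) = 43.2.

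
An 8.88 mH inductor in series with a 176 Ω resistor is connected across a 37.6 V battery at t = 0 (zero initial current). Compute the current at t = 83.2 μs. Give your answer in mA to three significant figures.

τ = L/R = 8.880×10^-3/176 = 5.045×10^-5 s; final current I_∞ = ε/R = 37.6/176 = 0.2136 A.
I(t) = I_∞(1 − e^(−t/τ)) with t/τ = 1.649.
I = (0.2136)(1 − e^(−1.649)) = 0.1726 A.

I ≈ 173 mA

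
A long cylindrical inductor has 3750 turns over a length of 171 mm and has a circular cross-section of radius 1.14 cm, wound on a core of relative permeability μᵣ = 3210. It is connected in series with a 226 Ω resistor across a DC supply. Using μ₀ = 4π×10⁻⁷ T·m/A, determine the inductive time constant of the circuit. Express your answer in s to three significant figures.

A = πr² = π(1.140×10^-2 m)² = 4.083×10^-4 m².
L = μ₀μᵣN²A/ℓ = (4π×10⁻⁷)(3210)(3750)²(4.083×10^-4)/(0.171) = 135.4 H.
τ = L/R = (135.4)/(226) = 0.5993 s.

τ ≈ 0.599 s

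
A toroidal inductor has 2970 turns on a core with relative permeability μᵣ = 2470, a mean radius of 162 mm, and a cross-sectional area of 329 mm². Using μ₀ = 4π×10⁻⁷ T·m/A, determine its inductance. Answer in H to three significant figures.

For a thin toroid, L = μ₀μᵣN²A/(2πR).
L = (4π×10⁻⁷)(2470)(2970)²(3.290×10^-4) / (2π×0.162 m) = 8.85 H.

L ≈ 8.85 H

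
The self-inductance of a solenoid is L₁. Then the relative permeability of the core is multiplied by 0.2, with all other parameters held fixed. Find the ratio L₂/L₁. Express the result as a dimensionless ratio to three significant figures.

L₂/L₁ = 0.200

For a solenoid, L ∝ μᵣN²A/ℓ.
L₂/L₁ = (0.2) = 0.200.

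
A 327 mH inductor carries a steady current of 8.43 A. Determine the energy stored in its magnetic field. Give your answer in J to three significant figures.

U ≈ 11.6 J

Stored magnetic energy: U = ½LI².
U = ½(0.327 H)(8.43 A)² = 11.62 J.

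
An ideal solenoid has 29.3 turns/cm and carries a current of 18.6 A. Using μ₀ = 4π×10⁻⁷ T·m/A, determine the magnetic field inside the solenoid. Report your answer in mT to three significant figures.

B ≈ 68.5 mT

Inside a long solenoid, B = μ₀nI.
B = (4π×10⁻⁷)(2.930×10^3 m⁻¹)(18.6 A) = 6.848×10^-2 T.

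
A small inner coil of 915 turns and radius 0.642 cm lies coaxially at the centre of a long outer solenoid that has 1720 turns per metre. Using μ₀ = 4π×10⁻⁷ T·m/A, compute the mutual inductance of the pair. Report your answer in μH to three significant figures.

The outer solenoid produces a uniform field B₁ = μ₀n₁I₁ across the inner coil,
so the flux linkage is N₂Φ = N₂B₁A₂ = μ₀n₁N₂A₂·I₁, giving M = μ₀n₁N₂A₂.
A₂ = πr² = π(6.420×10^-3 m)² = 1.2949×10^-4 m².
M = (4π×10⁻⁷)(1720)(915)(1.2949×10^-4) = 2.561×10^-4 H.

M ≈ 256 μH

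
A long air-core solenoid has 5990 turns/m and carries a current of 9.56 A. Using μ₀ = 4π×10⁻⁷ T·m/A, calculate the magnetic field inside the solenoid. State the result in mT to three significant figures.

B ≈ 72.0 mT

Inside a long solenoid, B = μ₀nI.
B = (4π×10⁻⁷)(5.990×10^3 m⁻¹)(9.56 A) = 7.196×10^-2 T.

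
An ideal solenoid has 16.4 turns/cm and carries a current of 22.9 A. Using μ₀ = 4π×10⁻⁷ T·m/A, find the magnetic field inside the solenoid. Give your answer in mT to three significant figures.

B ≈ 47.2 mT

Inside a long solenoid, B = μ₀nI.
B = (4π×10⁻⁷)(1.640×10^3 m⁻¹)(22.9 A) = 4.719×10^-2 T.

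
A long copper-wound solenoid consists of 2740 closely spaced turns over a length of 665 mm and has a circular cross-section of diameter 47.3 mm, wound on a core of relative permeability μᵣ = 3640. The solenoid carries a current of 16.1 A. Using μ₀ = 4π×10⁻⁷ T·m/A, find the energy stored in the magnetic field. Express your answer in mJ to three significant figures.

A = π(d/2)² = π(2.365×10^-2 m)² = 1.757×10^-3 m².
L = μ₀μᵣN²A/ℓ = (4π×10⁻⁷)(3640)(2740)²(1.757×10^-3)/(0.665) = 90.74 H.
U = ½LI² = ½(90.74)(16.1)² = 1.176×10^4 J.

U ≈ 11800000 mJ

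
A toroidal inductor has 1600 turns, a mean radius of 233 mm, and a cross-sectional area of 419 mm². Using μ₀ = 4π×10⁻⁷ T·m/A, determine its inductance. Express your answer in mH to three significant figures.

For a thin toroid, L = μ₀N²A/(2πR).
L = (4π×10⁻⁷)(1600)²(4.190×10^-4) / (2π×0.233 m) = 9.207×10^-4 H.

L ≈ 0.921 mH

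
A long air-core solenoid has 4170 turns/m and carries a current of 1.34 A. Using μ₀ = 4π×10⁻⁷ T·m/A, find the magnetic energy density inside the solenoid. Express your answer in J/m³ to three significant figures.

u ≈ 19.6 J/m³

B = μ₀nI = (4π×10⁻⁷)(4.170×10^3)(1.34) = 7.022×10^-3 T.
u = B²/(2μ₀) = (7.022×10^-3)²/(2×4π×10⁻⁷) = 19.62 J/m³.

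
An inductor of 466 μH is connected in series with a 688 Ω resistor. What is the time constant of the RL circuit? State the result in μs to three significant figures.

τ = L/R = (4.660×10^-4 H)/(688 Ω) = 6.773×10^-7 s.

τ ≈ 0.677 μs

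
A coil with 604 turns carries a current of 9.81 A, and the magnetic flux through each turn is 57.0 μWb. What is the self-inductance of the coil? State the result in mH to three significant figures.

Self-inductance is defined by L = NΦ_B/I (flux linkage over current).
L = (604)(5.700×10^-5 Wb)/(9.81 A) = 3.509×10^-3 H.

L ≈ 3.51 mH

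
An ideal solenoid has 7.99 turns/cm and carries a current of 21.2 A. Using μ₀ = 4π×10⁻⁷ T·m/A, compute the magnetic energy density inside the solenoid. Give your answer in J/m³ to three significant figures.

B = μ₀nI = (4π×10⁻⁷)(799)(21.2) = 2.129×10^-2 T.
u = B²/(2μ₀) = (2.129×10^-2)²/(2×4π×10⁻⁷) = 180.3 J/m³.

u ≈ 180 J/m³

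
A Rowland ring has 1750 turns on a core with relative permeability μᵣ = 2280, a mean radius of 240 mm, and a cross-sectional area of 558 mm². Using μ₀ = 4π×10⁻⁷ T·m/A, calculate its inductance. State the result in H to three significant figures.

For a thin toroid, L = μ₀μᵣN²A/(2πR).
L = (4π×10⁻⁷)(2280)(1750)²(5.580×10^-4) / (2π×0.24 m) = 3.247 H.

L ≈ 3.25 H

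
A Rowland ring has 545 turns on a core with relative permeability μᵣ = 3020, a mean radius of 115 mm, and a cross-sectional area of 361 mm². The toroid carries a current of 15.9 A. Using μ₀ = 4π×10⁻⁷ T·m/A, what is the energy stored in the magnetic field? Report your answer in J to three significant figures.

L = μ₀μᵣN²A/(2πR) = (4π×10⁻⁷)(3020)(545)²(3.610×10^-4)/(2π×0.115) = 0.5632 H.
U = ½LI² = ½(0.5632)(15.9)² = 71.19 J.

U ≈ 71.2 J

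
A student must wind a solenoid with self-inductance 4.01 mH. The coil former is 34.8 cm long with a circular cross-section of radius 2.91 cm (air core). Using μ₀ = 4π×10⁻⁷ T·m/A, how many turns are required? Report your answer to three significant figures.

N ≈ 646 turns

A = πr² = π(2.910×10^-2 m)² = 2.660×10^-3 m².
From L = μ₀N²A/ℓ, N = √(Lℓ / (μ₀A)).
N = √[(4.010×10^-3)(0.348) / ((4π×10⁻⁷)×2.660×10^-3)] = √(4.174×10^5) ≈ 646.1.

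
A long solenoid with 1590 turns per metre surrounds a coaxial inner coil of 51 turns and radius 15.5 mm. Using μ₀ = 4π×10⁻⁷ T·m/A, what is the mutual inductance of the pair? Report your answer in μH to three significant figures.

The outer solenoid produces a uniform field B₁ = μ₀n₁I₁ across the inner coil,
so the flux linkage is N₂Φ = N₂B₁A₂ = μ₀n₁N₂A₂·I₁, giving M = μ₀n₁N₂A₂.
A₂ = πr² = π(1.550×10^-2 m)² = 7.548×10^-4 m².
M = (4π×10⁻⁷)(1590)(51)(7.548×10^-4) = 7.691×10^-5 H.

M ≈ 76.9 μH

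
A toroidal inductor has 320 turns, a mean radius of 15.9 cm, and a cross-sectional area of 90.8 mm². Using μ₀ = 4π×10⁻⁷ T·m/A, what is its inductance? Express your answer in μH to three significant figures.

For a thin toroid, L = μ₀N²A/(2πR).
L = (4π×10⁻⁷)(320)²(9.080×10^-5) / (2π×0.159 m) = 1.170×10^-5 H.

L ≈ 11.7 μH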